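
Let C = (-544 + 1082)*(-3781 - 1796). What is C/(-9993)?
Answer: 1000142/3331 ≈ 300.25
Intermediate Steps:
C = -3000426 (C = 538*(-5577) = -3000426)
C/(-9993) = -3000426/(-9993) = -3000426*(-1/9993) = 1000142/3331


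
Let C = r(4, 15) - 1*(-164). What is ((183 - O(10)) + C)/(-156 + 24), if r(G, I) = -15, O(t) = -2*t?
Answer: -8/3 ≈ -2.6667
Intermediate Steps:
C = 149 (C = -15 - 1*(-164) = -15 + 164 = 149)
((183 - O(10)) + C)/(-156 + 24) = ((183 - (-2)*10) + 149)/(-156 + 24) = ((183 - 1*(-20)) + 149)/(-132) = ((183 + 20) + 149)*(-1/132) = (203 + 149)*(-1/132) = 352*(-1/132) = -8/3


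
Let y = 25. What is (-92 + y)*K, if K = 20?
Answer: -1340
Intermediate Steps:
(-92 + y)*K = (-92 + 25)*20 = -67*20 = -1340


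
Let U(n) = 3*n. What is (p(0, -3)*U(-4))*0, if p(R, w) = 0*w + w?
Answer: 0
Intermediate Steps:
p(R, w) = w (p(R, w) = 0 + w = w)
(p(0, -3)*U(-4))*0 = -9*(-4)*0 = -3*(-12)*0 = 36*0 = 0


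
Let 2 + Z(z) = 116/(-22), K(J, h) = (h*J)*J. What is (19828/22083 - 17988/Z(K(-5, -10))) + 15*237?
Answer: 2662877621/441660 ≈ 6029.3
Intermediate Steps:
K(J, h) = h*J² (K(J, h) = (J*h)*J = h*J²)
Z(z) = -80/11 (Z(z) = -2 + 116/(-22) = -2 + 116*(-1/22) = -2 - 58/11 = -80/11)
(19828/22083 - 17988/Z(K(-5, -10))) + 15*237 = (19828/22083 - 17988/(-80/11)) + 15*237 = (19828*(1/22083) - 17988*(-11/80)) + 3555 = (19828/22083 + 49467/20) + 3555 = 1092776321/441660 + 3555 = 2662877621/441660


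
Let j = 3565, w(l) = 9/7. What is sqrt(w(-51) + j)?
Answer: 158*sqrt(7)/7 ≈ 59.718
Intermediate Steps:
w(l) = 9/7 (w(l) = 9*(1/7) = 9/7)
sqrt(w(-51) + j) = sqrt(9/7 + 3565) = sqrt(24964/7) = 158*sqrt(7)/7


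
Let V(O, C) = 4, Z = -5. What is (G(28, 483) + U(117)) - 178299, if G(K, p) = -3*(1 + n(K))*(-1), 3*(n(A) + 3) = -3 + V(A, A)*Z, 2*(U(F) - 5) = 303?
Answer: -356343/2 ≈ -1.7817e+5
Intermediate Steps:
U(F) = 313/2 (U(F) = 5 + (1/2)*303 = 5 + 303/2 = 313/2)
n(A) = -32/3 (n(A) = -3 + (-3 + 4*(-5))/3 = -3 + (-3 - 20)/3 = -3 + (1/3)*(-23) = -3 - 23/3 = -32/3)
G(K, p) = -29 (G(K, p) = -3*(1 - 32/3)*(-1) = -3*(-29/3)*(-1) = 29*(-1) = -29)
(G(28, 483) + U(117)) - 178299 = (-29 + 313/2) - 178299 = 255/2 - 178299 = -356343/2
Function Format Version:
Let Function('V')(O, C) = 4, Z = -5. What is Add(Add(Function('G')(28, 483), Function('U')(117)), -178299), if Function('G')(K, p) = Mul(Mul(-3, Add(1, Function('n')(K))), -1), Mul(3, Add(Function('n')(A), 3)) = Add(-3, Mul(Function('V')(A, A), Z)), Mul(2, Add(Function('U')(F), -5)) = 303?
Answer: Rational(-356343, 2) ≈ -1.7817e+5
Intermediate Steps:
Function('U')(F) = Rational(313, 2) (Function('U')(F) = Add(5, Mul(Rational(1, 2), 303)) = Add(5, Rational(303, 2)) = Rational(313, 2))
Function('n')(A) = Rational(-32, 3) (Function('n')(A) = Add(-3, Mul(Rational(1, 3), Add(-3, Mul(4, -5)))) = Add(-3, Mul(Rational(1, 3), Add(-3, -20))) = Add(-3, Mul(Rational(1, 3), -23)) = Add(-3, Rational(-23, 3)) = Rational(-32, 3))
Function('G')(K, p) = -29 (Function('G')(K, p) = Mul(Mul(-3, Add(1, Rational(-32, 3))), -1) = Mul(Mul(-3, Rational(-29, 3)), -1) = Mul(29, -1) = -29)
Add(Add(Function('G')(28, 483), Function('U')(117)), -178299) = Add(Add(-29, Rational(313, 2)), -178299) = Add(Rational(255, 2), -178299) = Rational(-356343, 2)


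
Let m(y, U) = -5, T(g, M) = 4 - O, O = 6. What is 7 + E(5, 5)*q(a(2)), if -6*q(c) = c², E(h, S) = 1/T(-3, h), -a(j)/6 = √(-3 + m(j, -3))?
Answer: -17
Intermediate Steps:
T(g, M) = -2 (T(g, M) = 4 - 1*6 = 4 - 6 = -2)
a(j) = -12*I*√2 (a(j) = -6*√(-3 - 5) = -12*I*√2)
E(h, S) = -½ (E(h, S) = 1/(-2) = -½)
q(c) = -c²/6
7 + E(5, 5)*q(a(2)) = 7 - (-1)*(-12*I*√2)²/12 = 7 - (-1)*(-288)/12 = 7 - ½*48 = 7 - 24 = -17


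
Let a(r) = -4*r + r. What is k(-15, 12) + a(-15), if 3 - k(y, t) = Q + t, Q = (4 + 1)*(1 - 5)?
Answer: 56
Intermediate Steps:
Q = -20 (Q = 5*(-4) = -20)
a(r) = -3*r
k(y, t) = 23 - t (k(y, t) = 3 - (-20 + t) = 3 + (20 - t) = 23 - t)
k(-15, 12) + a(-15) = (23 - 1*12) - 3*(-15) = (23 - 12) + 45 = 11 + 45 = 56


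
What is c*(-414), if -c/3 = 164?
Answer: 203688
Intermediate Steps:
c = -492 (c = -3*164 = -492)
c*(-414) = -492*(-414) = 203688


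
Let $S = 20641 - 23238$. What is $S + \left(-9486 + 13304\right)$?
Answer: $1221$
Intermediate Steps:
$S = -2597$ ($S = 20641 - 23238 = -2597$)
$S + \left(-9486 + 13304\right) = -2597 + \left(-9486 + 13304\right) = -2597 + 3818 = 1221$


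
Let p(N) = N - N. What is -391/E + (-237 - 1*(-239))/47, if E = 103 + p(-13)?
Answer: -18171/4841 ≈ -3.7536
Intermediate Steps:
p(N) = 0
E = 103 (E = 103 + 0 = 103)
-391/E + (-237 - 1*(-239))/47 = -391/103 + (-237 - 1*(-239))/47 = -391*1/103 + (-237 + 239)*(1/47) = -391/103 + 2*(1/47) = -391/103 + 2/47 = -18171/4841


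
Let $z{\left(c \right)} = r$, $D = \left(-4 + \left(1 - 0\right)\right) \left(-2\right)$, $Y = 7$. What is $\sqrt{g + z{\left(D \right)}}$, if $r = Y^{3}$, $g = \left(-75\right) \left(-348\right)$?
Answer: $\sqrt{26443} \approx 162.61$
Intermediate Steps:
$D = 6$ ($D = \left(-4 + \left(1 + 0\right)\right) \left(-2\right) = \left(-4 + 1\right) \left(-2\right) = \left(-3\right) \left(-2\right) = 6$)
$g = 26100$
$r = 343$ ($r = 7^{3} = 343$)
$z{\left(c \right)} = 343$
$\sqrt{g + z{\left(D \right)}} = \sqrt{26100 + 343} = \sqrt{26443}$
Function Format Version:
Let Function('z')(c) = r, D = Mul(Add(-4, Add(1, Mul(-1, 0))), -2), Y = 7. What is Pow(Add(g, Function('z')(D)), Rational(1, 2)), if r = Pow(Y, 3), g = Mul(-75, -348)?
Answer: Pow(26443, Rational(1, 2)) ≈ 162.61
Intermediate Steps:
D = 6 (D = Mul(Add(-4, Add(1, 0)), -2) = Mul(Add(-4, 1), -2) = Mul(-3, -2) = 6)
g = 26100
r = 343 (r = Pow(7, 3) = 343)
Function('z')(c) = 343
Pow(Add(g, Function('z')(D)), Rational(1, 2)) = Pow(Add(26100, 343), Rational(1, 2)) = Pow(26443, Rational(1, 2))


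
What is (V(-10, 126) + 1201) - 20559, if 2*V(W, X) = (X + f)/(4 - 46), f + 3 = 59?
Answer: -116161/6 ≈ -19360.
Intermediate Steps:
f = 56 (f = -3 + 59 = 56)
V(W, X) = -⅔ - X/84 (V(W, X) = ((X + 56)/(4 - 46))/2 = ((56 + X)/(-42))/2 = ((56 + X)*(-1/42))/2 = (-4/3 - X/42)/2 = -⅔ - X/84)
(V(-10, 126) + 1201) - 20559 = ((-⅔ - 1/84*126) + 1201) - 20559 = ((-⅔ - 3/2) + 1201) - 20559 = (-13/6 + 1201) - 20559 = 7193/6 - 20559 = -116161/6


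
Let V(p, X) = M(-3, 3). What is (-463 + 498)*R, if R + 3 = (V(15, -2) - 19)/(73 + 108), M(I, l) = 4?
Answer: -19530/181 ≈ -107.90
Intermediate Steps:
V(p, X) = 4
R = -558/181 (R = -3 + (4 - 19)/(73 + 108) = -3 - 15/181 = -558/181 ≈ -3.0829)
(-463 + 498)*R = (-463 + 498)*(-558/181) = 35*(-558/181) = -19530/181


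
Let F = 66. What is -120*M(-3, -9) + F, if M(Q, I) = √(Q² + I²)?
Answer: 66 - 360*√10 ≈ -1072.4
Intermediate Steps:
M(Q, I) = √(I² + Q²)
-120*M(-3, -9) + F = -120*√((-9)² + (-3)²) + 66 = -120*√(81 + 9) + 66 = -360*√10 + 66 = 66 - 360*√10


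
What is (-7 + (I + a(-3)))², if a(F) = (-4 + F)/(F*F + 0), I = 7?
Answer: 49/81 ≈ 0.60494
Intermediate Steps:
a(F) = (-4 + F)/F² (a(F) = (-4 + F)/(F² + 0) = (-4 + F)/(F²) = (-4 + F)/F²)
(-7 + (I + a(-3)))² = (-7 + (7 + (-4 - 3)/(-3)²))² = (-7 + (7 + (⅑)*(-7)))² = (-7 + (7 - 7/9))² = (-7 + 56/9)² = (-7/9)² = 49/81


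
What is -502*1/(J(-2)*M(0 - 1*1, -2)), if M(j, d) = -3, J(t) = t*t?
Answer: 251/6 ≈ 41.833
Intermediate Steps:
J(t) = t**2
-502*1/(J(-2)*M(0 - 1*1, -2)) = -502/((-2)**2*(-3*1)) = -502/(4*(-3)) = -502/(-12) = -502*(-1/12) = 251/6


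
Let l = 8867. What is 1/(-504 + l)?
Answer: 1/8363 ≈ 0.00011957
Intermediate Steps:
1/(-504 + l) = 1/(-504 + 8867) = 1/8363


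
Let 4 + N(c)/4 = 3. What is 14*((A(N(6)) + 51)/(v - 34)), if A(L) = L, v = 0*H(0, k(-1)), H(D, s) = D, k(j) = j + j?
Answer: -329/17 ≈ -19.353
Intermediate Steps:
k(j) = 2*j
N(c) = -4 (N(c) = -16 + 4*3 = -16 + 12 = -4)
v = 0 (v = 0*0 = 0)
14*((A(N(6)) + 51)/(v - 34)) = 14*((-4 + 51)/(0 - 34)) = 14*(47/(-34)) = 14*(47*(-1/34)) = 14*(-47/34) = -329/17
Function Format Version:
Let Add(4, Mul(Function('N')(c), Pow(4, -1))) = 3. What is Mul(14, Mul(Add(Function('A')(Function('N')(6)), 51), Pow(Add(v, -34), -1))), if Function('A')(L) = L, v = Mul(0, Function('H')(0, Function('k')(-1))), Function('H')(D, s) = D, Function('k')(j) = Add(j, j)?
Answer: Rational(-329, 17) ≈ -19.353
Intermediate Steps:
Function('k')(j) = Mul(2, j)
Function('N')(c) = -4 (Function('N')(c) = Add(-16, Mul(4, 3)) = Add(-16, 12) = -4)
v = 0 (v = Mul(0, 0) = 0)
Mul(14, Mul(Add(Function('A')(Function('N')(6)), 51), Pow(Add(v, -34), -1))) = Mul(14, Mul(Add(-4, 51), Pow(Add(0, -34), -1))) = Mul(14, Mul(47, Pow(-34, -1))) = Mul(14, Mul(47, Rational(-1, 34))) = Mul(14, Rational(-47, 34)) = Rational(-329, 17)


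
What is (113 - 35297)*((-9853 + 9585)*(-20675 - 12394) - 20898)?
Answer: -311082643296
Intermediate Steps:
(113 - 35297)*((-9853 + 9585)*(-20675 - 12394) - 20898) = -35184*(-268*(-33069) - 20898) = -35184*(8862492 - 20898) = -35184*8841594 = -311082643296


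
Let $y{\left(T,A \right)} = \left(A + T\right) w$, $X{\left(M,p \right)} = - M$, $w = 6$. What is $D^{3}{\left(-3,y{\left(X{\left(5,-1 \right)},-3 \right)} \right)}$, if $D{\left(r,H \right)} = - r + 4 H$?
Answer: $-6751269$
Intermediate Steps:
$y{\left(T,A \right)} = 6 A + 6 T$ ($y{\left(T,A \right)} = \left(A + T\right) 6 = 6 A + 6 T$)
$D^{3}{\left(-3,y{\left(X{\left(5,-1 \right)},-3 \right)} \right)} = \left(\left(-1\right) \left(-3\right) + 4 \left(6 \left(-3\right) + 6 \left(\left(-1\right) 5\right)\right)\right)^{3} = \left(3 + 4 \left(-18 + 6 \left(-5\right)\right)\right)^{3} = \left(3 + 4 \left(-18 - 30\right)\right)^{3} = \left(3 + 4 \left(-48\right)\right)^{3} = \left(3 - 192\right)^{3} = \left(-189\right)^{3} = -6751269$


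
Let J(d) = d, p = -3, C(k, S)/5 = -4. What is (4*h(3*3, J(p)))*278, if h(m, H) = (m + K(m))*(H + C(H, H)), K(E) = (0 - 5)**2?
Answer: -869584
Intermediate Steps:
C(k, S) = -20 (C(k, S) = 5*(-4) = -20)
K(E) = 25 (K(E) = (-5)**2 = 25)
h(m, H) = (-20 + H)*(25 + m) (h(m, H) = (m + 25)*(H - 20) = (25 + m)*(-20 + H) = (-20 + H)*(25 + m))
(4*h(3*3, J(p)))*278 = (4*(-500 - 60*3 + 25*(-3) - 9*3))*278 = (4*(-500 - 20*9 - 75 - 3*9))*278 = (4*(-500 - 180 - 75 - 27))*278 = (4*(-782))*278 = -3128*278 = -869584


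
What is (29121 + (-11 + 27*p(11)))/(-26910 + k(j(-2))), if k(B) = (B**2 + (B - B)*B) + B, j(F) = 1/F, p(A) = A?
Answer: -117628/107641 ≈ -1.0928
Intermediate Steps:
k(B) = B + B**2 (k(B) = (B**2 + 0*B) + B = (B**2 + 0) + B = B**2 + B = B + B**2)
(29121 + (-11 + 27*p(11)))/(-26910 + k(j(-2))) = (29121 + (-11 + 27*11))/(-26910 + (1 + 1/(-2))/(-2)) = (29121 + (-11 + 297))/(-26910 - (1 - 1/2)/2) = (29121 + 286)/(-26910 - 1/2*1/2) = 29407/(-26910 - 1/4) = 29407/(-107641/4) = 29407*(-4/107641) = -117628/107641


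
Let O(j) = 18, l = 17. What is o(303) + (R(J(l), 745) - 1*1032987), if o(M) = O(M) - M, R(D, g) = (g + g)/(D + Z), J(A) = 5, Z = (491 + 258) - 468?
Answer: -147757151/143 ≈ -1.0333e+6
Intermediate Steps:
Z = 281 (Z = 749 - 468 = 281)
R(D, g) = 2*g/(281 + D) (R(D, g) = (g + g)/(D + 281) = (2*g)/(281 + D) = 2*g/(281 + D))
o(M) = 18 - M
o(303) + (R(J(l), 745) - 1*1032987) = (18 - 1*303) + (2*745/(281 + 5) - 1*1032987) = (18 - 303) + (2*745/286 - 1032987) = -285 + (2*745*(1/286) - 1032987) = -285 + (745/143 - 1032987) = -285 - 147716396/143 = -147757151/143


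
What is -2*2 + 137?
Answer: 133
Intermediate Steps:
-2*2 + 137 = -4 + 137 = 133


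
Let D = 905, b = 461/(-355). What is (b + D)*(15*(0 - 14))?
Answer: -13474188/71 ≈ -1.8978e+5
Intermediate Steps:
b = -461/355 (b = 461*(-1/355) = -461/355 ≈ -1.2986)
(b + D)*(15*(0 - 14)) = (-461/355 + 905)*(15*(0 - 14)) = 320814*(15*(-14))/355 = (320814/355)*(-210) = -13474188/71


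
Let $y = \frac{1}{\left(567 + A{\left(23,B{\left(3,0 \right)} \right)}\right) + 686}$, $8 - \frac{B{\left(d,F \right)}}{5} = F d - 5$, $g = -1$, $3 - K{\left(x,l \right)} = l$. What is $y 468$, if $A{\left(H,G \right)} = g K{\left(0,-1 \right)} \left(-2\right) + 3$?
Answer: $\frac{117}{316} \approx 0.37025$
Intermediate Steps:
$K{\left(x,l \right)} = 3 - l$
$B{\left(d,F \right)} = 65 - 5 F d$ ($B{\left(d,F \right)} = 40 - 5 \left(F d - 5\right) = 40 - 5 \left(-5 + F d\right) = 40 - \left(-25 + 5 F d\right) = 65 - 5 F d$)
$A{\left(H,G \right)} = 11$ ($A{\left(H,G \right)} = - \left(3 - -1\right) \left(-2\right) + 3 = - \left(3 + 1\right) \left(-2\right) + 3 = - 4 \left(-2\right) + 3 = \left(-1\right) \left(-8\right) + 3 = 8 + 3 = 11$)
$y = \frac{1}{1264}$ ($y = \frac{1}{\left(567 + 11\right) + 686} = \frac{1}{578 + 686} = \frac{1}{1264} \approx 0.00079114$)
$y 468 = \frac{1}{1264} \cdot 468 = \frac{117}{316}$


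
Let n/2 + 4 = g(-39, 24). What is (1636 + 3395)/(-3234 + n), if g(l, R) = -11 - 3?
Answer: -1677/1090 ≈ -1.5385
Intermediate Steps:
g(l, R) = -14
n = -36 (n = -8 + 2*(-14) = -8 - 28 = -36)
(1636 + 3395)/(-3234 + n) = (1636 + 3395)/(-3234 - 36) = 5031/(-3270) = 5031*(-1/3270) = -1677/1090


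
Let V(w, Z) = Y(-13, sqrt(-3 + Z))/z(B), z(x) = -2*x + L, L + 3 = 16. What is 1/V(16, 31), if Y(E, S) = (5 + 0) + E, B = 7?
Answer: 1/8 ≈ 0.12500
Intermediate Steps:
L = 13 (L = -3 + 16 = 13)
z(x) = 13 - 2*x (z(x) = -2*x + 13 = 13 - 2*x)
Y(E, S) = 5 + E
V(w, Z) = 8 (V(w, Z) = (5 - 13)/(13 - 2*7) = -8/(13 - 14) = -8/(-1) = -8*(-1) = 8)
1/V(16, 31) = 1/8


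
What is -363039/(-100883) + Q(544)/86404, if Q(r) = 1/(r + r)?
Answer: 34128407771411/9483763868416 ≈ 3.5986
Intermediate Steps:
Q(r) = 1/(2*r)
-363039/(-100883) + Q(544)/86404 = -363039/(-100883) + ((½)/544)/86404 = -363039*(-1/100883) + ((½)*(1/544))*(1/86404) = 363039/100883 + (1/1088)*(1/86404) = 363039/100883 + 1/94007552 = 34128407771411/9483763868416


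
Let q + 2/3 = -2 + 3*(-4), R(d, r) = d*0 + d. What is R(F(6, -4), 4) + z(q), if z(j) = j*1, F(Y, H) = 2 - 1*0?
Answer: -38/3 ≈ -12.667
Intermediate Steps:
F(Y, H) = 2 (F(Y, H) = 2 + 0 = 2)
R(d, r) = d (R(d, r) = 0 + d = d)
q = -44/3 (q = -⅔ + (-2 + 3*(-4)) = -⅔ + (-2 - 12) = -⅔ - 14 = -44/3 ≈ -14.667)
z(j) = j
R(F(6, -4), 4) + z(q) = 2 - 44/3 = -38/3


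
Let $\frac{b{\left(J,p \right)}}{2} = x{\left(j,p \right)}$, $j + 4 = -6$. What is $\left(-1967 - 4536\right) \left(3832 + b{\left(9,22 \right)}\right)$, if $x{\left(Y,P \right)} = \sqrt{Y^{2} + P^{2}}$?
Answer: $-24919496 - 26012 \sqrt{146} \approx -2.5234 \cdot 10^{7}$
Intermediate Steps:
$j = -10$ ($j = -4 - 6 = -10$)
$x{\left(Y,P \right)} = \sqrt{P^{2} + Y^{2}}$
$b{\left(J,p \right)} = 2 \sqrt{100 + p^{2}}$ ($b{\left(J,p \right)} = 2 \sqrt{p^{2} + \left(-10\right)^{2}} = 2 \sqrt{p^{2} + 100} = 2 \sqrt{100 + p^{2}}$)
$\left(-1967 - 4536\right) \left(3832 + b{\left(9,22 \right)}\right) = \left(-1967 - 4536\right) \left(3832 + 2 \sqrt{100 + 22^{2}}\right) = - 6503 \left(3832 + 2 \sqrt{100 + 484}\right) = - 6503 \left(3832 + 2 \sqrt{584}\right) = - 6503 \left(3832 + 2 \cdot 2 \sqrt{146}\right) = - 6503 \left(3832 + 4 \sqrt{146}\right) = -24919496 - 26012 \sqrt{146}$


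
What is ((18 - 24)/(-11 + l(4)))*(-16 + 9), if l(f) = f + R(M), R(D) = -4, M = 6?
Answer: -42/11 ≈ -3.8182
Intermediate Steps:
l(f) = -4 + f (l(f) = f - 4 = -4 + f)
((18 - 24)/(-11 + l(4)))*(-16 + 9) = ((18 - 24)/(-11 + (-4 + 4)))*(-16 + 9) = -6/(-11 + 0)*(-7) = -6/(-11)*(-7) = -6*(-1/11)*(-7) = (6/11)*(-7) = -42/11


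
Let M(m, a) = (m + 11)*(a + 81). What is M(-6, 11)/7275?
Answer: 92/1455 ≈ 0.063230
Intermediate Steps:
M(m, a) = (11 + m)*(81 + a)
M(-6, 11)/7275 = (891 + 11*11 + 81*(-6) + 11*(-6))/7275 = (891 + 121 - 486 - 66)*(1/7275) = 460*(1/7275) = 92/1455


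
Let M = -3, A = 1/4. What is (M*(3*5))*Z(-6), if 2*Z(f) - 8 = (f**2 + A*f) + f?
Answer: -3285/4 ≈ -821.25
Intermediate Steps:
A = 1/4 ≈ 0.25000
Z(f) = 4 + f**2/2 + 5*f/8 (Z(f) = 4 + ((f**2 + f/4) + f)/2 = 4 + (f**2 + 5*f/4)/2 = 4 + (f**2/2 + 5*f/8) = 4 + f**2/2 + 5*f/8)
(M*(3*5))*Z(-6) = (-9*5)*(4 + (1/2)*(-6)**2 + (5/8)*(-6)) = (-3*15)*(4 + (1/2)*36 - 15/4) = -45*(4 + 18 - 15/4) = -45*73/4 = -3285/4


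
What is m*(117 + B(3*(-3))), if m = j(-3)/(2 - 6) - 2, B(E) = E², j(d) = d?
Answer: -495/2 ≈ -247.50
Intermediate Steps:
m = -5/4 (m = -3/(2 - 6) - 2 = -3/(-4) - 2 = -¼*(-3) - 2 = ¾ - 2 = -5/4 ≈ -1.2500)
m*(117 + B(3*(-3))) = -5*(117 + (3*(-3))²)/4 = -5*(117 + (-9)²)/4 = -5*(117 + 81)/4 = -5/4*198 = -495/2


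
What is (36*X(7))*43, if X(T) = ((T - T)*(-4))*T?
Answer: 0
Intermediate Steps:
X(T) = 0 (X(T) = (0*(-4))*T = 0*T = 0)
(36*X(7))*43 = (36*0)*43 = 0*43 = 0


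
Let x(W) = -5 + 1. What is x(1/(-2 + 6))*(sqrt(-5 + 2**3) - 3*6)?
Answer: 72 - 4*sqrt(3) ≈ 65.072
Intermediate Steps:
x(W) = -4
x(1/(-2 + 6))*(sqrt(-5 + 2**3) - 3*6) = -4*(sqrt(-5 + 2**3) - 3*6) = -4*(sqrt(-5 + 8) - 18) = -4*(sqrt(3) - 18) = -4*(-18 + sqrt(3)) = 72 - 4*sqrt(3)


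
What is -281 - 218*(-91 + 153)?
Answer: -13797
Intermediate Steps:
-281 - 218*(-91 + 153) = -281 - 218*62 = -281 - 13516 = -13797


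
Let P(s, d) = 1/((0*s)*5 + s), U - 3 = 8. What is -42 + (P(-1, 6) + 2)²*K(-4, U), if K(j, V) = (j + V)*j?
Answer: -70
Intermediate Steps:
U = 11 (U = 3 + 8 = 11)
K(j, V) = j*(V + j) (K(j, V) = (V + j)*j = j*(V + j))
P(s, d) = 1/s (P(s, d) = 1/(0*5 + s) = 1/(0 + s) = 1/s)
-42 + (P(-1, 6) + 2)²*K(-4, U) = -42 + (1/(-1) + 2)²*(-4*(11 - 4)) = -42 + (-1 + 2)²*(-4*7) = -42 + 1²*(-28) = -42 + 1*(-28) = -42 - 28 = -70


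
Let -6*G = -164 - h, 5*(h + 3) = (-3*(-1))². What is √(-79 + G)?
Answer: I*√11670/15 ≈ 7.2019*I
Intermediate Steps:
h = -6/5 (h = -3 + (-3*(-1))²/5 = -3 + (⅕)*3² = -3 + (⅕)*9 = -3 + 9/5 = -6/5 ≈ -1.2000)
G = 407/15 (G = -(-164 - 1*(-6/5))/6 = -(-164 + 6/5)/6 = -⅙*(-814/5) = 407/15 ≈ 27.133)
√(-79 + G) = √(-79 + 407/15) = √(-778/15) = I*√11670/15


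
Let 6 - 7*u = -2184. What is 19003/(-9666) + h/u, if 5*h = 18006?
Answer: 168373187/17640450 ≈ 9.5447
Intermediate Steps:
h = 18006/5 (h = (1/5)*18006 = 18006/5 ≈ 3601.2)
u = 2190/7 (u = 6/7 - 1/7*(-2184) = 6/7 + 312 = 2190/7 ≈ 312.86)
19003/(-9666) + h/u = 19003/(-9666) + 18006/(5*(2190/7)) = 19003*(-1/9666) + (18006/5)*(7/2190) = -19003/9666 + 21007/1825 = 168373187/17640450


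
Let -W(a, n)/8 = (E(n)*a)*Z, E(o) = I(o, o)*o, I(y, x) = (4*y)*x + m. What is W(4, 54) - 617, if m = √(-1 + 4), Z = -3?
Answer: 60465559 + 5184*√3 ≈ 6.0475e+7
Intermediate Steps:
m = √3 ≈ 1.7320
I(y, x) = √3 + 4*x*y (I(y, x) = (4*y)*x + √3 = 4*x*y + √3 = √3 + 4*x*y)
E(o) = o*(√3 + 4*o²) (E(o) = (√3 + 4*o*o)*o = (√3 + 4*o²)*o = o*(√3 + 4*o²))
W(a, n) = 24*a*n*(√3 + 4*n²) (W(a, n) = -8*(n*(√3 + 4*n²))*a*(-3) = -8*a*n*(√3 + 4*n²)*(-3) = -(-24)*a*n*(√3 + 4*n²) = 24*a*n*(√3 + 4*n²))
W(4, 54) - 617 = 24*4*54*(√3 + 4*54²) - 617 = 24*4*54*(√3 + 4*2916) - 617 = 24*4*54*(√3 + 11664) - 617 = 24*4*54*(11664 + √3) - 617 = (60466176 + 5184*√3) - 617 = 60465559 + 5184*√3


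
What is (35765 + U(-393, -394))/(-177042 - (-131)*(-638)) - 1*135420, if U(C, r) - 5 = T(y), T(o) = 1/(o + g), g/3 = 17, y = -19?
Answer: -1129382277441/8339840 ≈ -1.3542e+5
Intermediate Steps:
g = 51 (g = 3*17 = 51)
T(o) = 1/(51 + o) (T(o) = 1/(o + 51) = 1/(51 + o))
U(C, r) = 161/32 (U(C, r) = 5 + 1/(51 - 19) = 5 + 1/32 = 161/32)
(35765 + U(-393, -394))/(-177042 - (-131)*(-638)) - 1*135420 = (35765 + 161/32)/(-177042 - (-131)*(-638)) - 1*135420 = 1144641/(32*(-177042 - 1*83578)) - 135420 = 1144641/(32*(-177042 - 83578)) - 135420 = (1144641/32)/(-260620) - 135420 = (1144641/32)*(-1/260620) - 135420 = -1144641/8339840 - 135420 = -1129382277441/8339840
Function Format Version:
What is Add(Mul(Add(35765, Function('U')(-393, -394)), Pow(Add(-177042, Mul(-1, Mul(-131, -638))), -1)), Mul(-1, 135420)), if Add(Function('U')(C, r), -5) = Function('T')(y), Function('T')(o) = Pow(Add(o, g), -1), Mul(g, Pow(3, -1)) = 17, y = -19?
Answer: Rational(-1129382277441, 8339840) ≈ -1.3542e+5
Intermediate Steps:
g = 51 (g = Mul(3, 17) = 51)
Function('T')(o) = Pow(Add(51, o), -1) (Function('T')(o) = Pow(Add(o, 51), -1) = Pow(Add(51, o), -1))
Function('U')(C, r) = Rational(161, 32) (Function('U')(C, r) = Add(5, Pow(Add(51, -19), -1)) = Add(5, Pow(32, -1)) = Add(5, Rational(1, 32)) = Rational(161, 32))
Add(Mul(Add(35765, Function('U')(-393, -394)), Pow(Add(-177042, Mul(-1, Mul(-131, -638))), -1)), Mul(-1, 135420)) = Add(Mul(Add(35765, Rational(161, 32)), Pow(Add(-177042, Mul(-1, Mul(-131, -638))), -1)), Mul(-1, 135420)) = Add(Mul(Rational(1144641, 32), Pow(Add(-177042, Mul(-1, 83578)), -1)), -135420) = Add(Mul(Rational(1144641, 32), Pow(Add(-177042, -83578), -1)), -135420) = Add(Mul(Rational(1144641, 32), Pow(-260620, -1)), -135420) = Add(Mul(Rational(1144641, 32), Rational(-1, 260620)), -135420) = Add(Rational(-1144641, 8339840), -135420) = Rational(-1129382277441, 8339840)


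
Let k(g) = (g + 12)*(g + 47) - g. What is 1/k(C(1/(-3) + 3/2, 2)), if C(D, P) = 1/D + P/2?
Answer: 49/33083 ≈ 0.0014811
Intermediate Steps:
C(D, P) = 1/D + P/2 (C(D, P) = 1/D + P*(½) = 1/D + P/2)
k(g) = -g + (12 + g)*(47 + g) (k(g) = (12 + g)*(47 + g) - g = -g + (12 + g)*(47 + g))
1/k(C(1/(-3) + 3/2, 2)) = 1/(564 + (1/(1/(-3) + 3/2) + (½)*2)² + 58*(1/(1/(-3) + 3/2) + (½)*2)) = 1/(564 + (1/(1*(-⅓) + 3*(½)) + 1)² + 58*(1/(1*(-⅓) + 3*(½)) + 1)) = 1/(564 + (1/(-⅓ + 3/2) + 1)² + 58*(1/(-⅓ + 3/2) + 1)) = 1/(564 + (1/(7/6) + 1)² + 58*(1/(7/6) + 1)) = 1/(564 + (6/7 + 1)² + 58*(6/7 + 1)) = 1/(564 + (13/7)² + 58*(13/7)) = 1/(564 + 169/49 + 754/7) = 1/(33083/49) = 49/33083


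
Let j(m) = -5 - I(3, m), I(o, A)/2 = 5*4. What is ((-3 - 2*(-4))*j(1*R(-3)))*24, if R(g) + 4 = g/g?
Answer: -5400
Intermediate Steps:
I(o, A) = 40 (I(o, A) = 2*(5*4) = 2*20 = 40)
R(g) = -3 (R(g) = -4 + g/g = -4 + 1 = -3)
j(m) = -45 (j(m) = -5 - 1*40 = -5 - 40 = -45)
((-3 - 2*(-4))*j(1*R(-3)))*24 = ((-3 - 2*(-4))*(-45))*24 = ((-3 + 8)*(-45))*24 = (5*(-45))*24 = -225*24 = -5400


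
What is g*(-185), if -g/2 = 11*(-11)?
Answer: -44770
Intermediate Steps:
g = 242 (g = -22*(-11) = -2*(-121) = 242)
g*(-185) = 242*(-185) = -44770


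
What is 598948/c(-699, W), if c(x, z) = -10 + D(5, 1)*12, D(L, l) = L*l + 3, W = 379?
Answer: 299474/43 ≈ 6964.5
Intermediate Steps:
D(L, l) = 3 + L*l
c(x, z) = 86 (c(x, z) = -10 + (3 + 5*1)*12 = -10 + (3 + 5)*12 = -10 + 8*12 = -10 + 96 = 86)
598948/c(-699, W) = 598948/86 = 598948*(1/86) = 299474/43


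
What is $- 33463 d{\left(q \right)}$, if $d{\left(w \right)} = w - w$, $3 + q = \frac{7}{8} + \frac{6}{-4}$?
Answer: $0$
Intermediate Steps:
$q = - \frac{29}{8}$ ($q = -3 + \left(\frac{7}{8} + \frac{6}{-4}\right) = -3 + \left(7 \cdot \frac{1}{8} + 6 \left(- \frac{1}{4}\right)\right) = -3 + \left(\frac{7}{8} - \frac{3}{2}\right) = -3 - \frac{5}{8} = - \frac{29}{8} \approx -3.625$)
$d{\left(w \right)} = 0$
$- 33463 d{\left(q \right)} = \left(-33463\right) 0 = 0$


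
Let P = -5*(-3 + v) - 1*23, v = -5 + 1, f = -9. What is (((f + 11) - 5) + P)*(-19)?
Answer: -171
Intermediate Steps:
v = -4
P = 12 (P = -5*(-3 - 4) - 1*23 = -5*(-7) - 23 = 35 - 23 = 12)
(((f + 11) - 5) + P)*(-19) = (((-9 + 11) - 5) + 12)*(-19) = ((2 - 5) + 12)*(-19) = (-3 + 12)*(-19) = 9*(-19) = -171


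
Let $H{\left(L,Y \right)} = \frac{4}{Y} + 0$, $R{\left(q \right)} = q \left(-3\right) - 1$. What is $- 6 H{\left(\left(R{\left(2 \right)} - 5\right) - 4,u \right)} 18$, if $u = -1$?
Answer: $432$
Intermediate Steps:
$R{\left(q \right)} = -1 - 3 q$ ($R{\left(q \right)} = - 3 q - 1 = -1 - 3 q$)
$H{\left(L,Y \right)} = \frac{4}{Y}$
$- 6 H{\left(\left(R{\left(2 \right)} - 5\right) - 4,u \right)} 18 = - 6 \frac{4}{-1} \cdot 18 = - 6 \cdot 4 \left(-1\right) 18 = \left(-6\right) \left(-4\right) 18 = 24 \cdot 18 = 432$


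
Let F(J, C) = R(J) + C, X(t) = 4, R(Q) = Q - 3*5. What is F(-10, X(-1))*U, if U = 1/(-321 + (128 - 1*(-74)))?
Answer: 3/17 ≈ 0.17647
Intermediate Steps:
R(Q) = -15 + Q (R(Q) = Q - 15 = -15 + Q)
F(J, C) = -15 + C + J (F(J, C) = (-15 + J) + C = -15 + C + J)
U = -1/119 (U = 1/(-321 + (128 + 74)) = 1/(-321 + 202) = 1/(-119) = -1/119 ≈ -0.0084034)
F(-10, X(-1))*U = (-15 + 4 - 10)*(-1/119) = -21*(-1/119) = 3/17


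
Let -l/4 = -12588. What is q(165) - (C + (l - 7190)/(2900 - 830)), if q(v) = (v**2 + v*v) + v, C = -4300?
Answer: 60955444/1035 ≈ 58894.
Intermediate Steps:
l = 50352 (l = -4*(-12588) = 50352)
q(v) = v + 2*v**2 (q(v) = (v**2 + v**2) + v = 2*v**2 + v = v + 2*v**2)
q(165) - (C + (l - 7190)/(2900 - 830)) = 165*(1 + 2*165) - (-4300 + (50352 - 7190)/(2900 - 830)) = 165*(1 + 330) - (-4300 + 43162/2070) = 165*331 - (-4300 + 43162*(1/2070)) = 54615 - (-4300 + 21581/1035) = 54615 - 1*(-4428919/1035) = 54615 + 4428919/1035 = 60955444/1035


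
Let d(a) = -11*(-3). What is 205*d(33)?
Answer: 6765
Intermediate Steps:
d(a) = 33
205*d(33) = 205*33 = 6765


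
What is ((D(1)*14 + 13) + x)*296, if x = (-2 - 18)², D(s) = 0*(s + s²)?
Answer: 122248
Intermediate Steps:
D(s) = 0
x = 400 (x = (-20)² = 400)
((D(1)*14 + 13) + x)*296 = ((0*14 + 13) + 400)*296 = ((0 + 13) + 400)*296 = (13 + 400)*296 = 413*296 = 122248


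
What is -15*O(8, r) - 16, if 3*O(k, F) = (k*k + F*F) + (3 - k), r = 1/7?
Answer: -15244/49 ≈ -311.10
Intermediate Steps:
r = 1/7 ≈ 0.14286
O(k, F) = 1 - k/3 + F**2/3 + k**2/3 (O(k, F) = ((k*k + F*F) + (3 - k))/3 = ((k**2 + F**2) + (3 - k))/3 = ((F**2 + k**2) + (3 - k))/3 = (3 + F**2 + k**2 - k)/3 = 1 - k/3 + F**2/3 + k**2/3)
-15*O(8, r) - 16 = -15*(1 - 1/3*8 + (1/7)**2/3 + (1/3)*8**2) - 16 = -15*(1 - 8/3 + (1/3)*(1/49) + (1/3)*64) - 16 = -15*(1 - 8/3 + 1/147 + 64/3) - 16 = -15*964/49 - 16 = -14460/49 - 16 = -15244/49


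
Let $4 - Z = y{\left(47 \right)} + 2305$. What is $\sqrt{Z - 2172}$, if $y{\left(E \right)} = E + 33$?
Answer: $i \sqrt{4553} \approx 67.476 i$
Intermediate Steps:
$y{\left(E \right)} = 33 + E$
$Z = -2381$ ($Z = 4 - \left(\left(33 + 47\right) + 2305\right) = 4 - \left(80 + 2305\right) = 4 - 2385 = -2381$)
$\sqrt{Z - 2172} = \sqrt{-2381 - 2172} = \sqrt{-4553} = i \sqrt{4553}$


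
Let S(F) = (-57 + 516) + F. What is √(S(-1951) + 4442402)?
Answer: √4440910 ≈ 2107.3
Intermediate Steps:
S(F) = 459 + F
√(S(-1951) + 4442402) = √((459 - 1951) + 4442402) = √(-1492 + 4442402) = √4440910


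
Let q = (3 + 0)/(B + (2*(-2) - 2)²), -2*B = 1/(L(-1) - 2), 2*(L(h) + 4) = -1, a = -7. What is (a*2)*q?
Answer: -78/67 ≈ -1.1642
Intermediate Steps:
L(h) = -9/2 (L(h) = -4 + (½)*(-1) = -4 - ½ = -9/2)
B = 1/13 (B = -1/(2*(-9/2 - 2)) = -1/(2*(-13/2)) = -½*(-2/13) = 1/13 ≈ 0.076923)
q = 39/469 (q = (3 + 0)/(1/13 + (2*(-2) - 2)²) = 3/(1/13 + (-4 - 2)²) = 3/(1/13 + (-6)²) = 3/(1/13 + 36) = 3/(469/13) = 3*(13/469) = 39/469 ≈ 0.083156)
(a*2)*q = -7*2*(39/469) = -14*39/469 = -78/67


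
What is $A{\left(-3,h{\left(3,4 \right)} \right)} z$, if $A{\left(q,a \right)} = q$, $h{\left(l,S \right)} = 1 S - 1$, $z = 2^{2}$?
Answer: $-12$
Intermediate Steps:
$z = 4$
$h{\left(l,S \right)} = -1 + S$ ($h{\left(l,S \right)} = S - 1 = -1 + S$)
$A{\left(-3,h{\left(3,4 \right)} \right)} z = \left(-3\right) 4 = -12$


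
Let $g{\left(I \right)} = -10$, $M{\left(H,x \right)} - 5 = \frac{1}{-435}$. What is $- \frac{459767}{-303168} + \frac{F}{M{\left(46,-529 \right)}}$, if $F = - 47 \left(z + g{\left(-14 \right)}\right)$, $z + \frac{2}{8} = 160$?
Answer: $- \frac{463595681551}{329543616} \approx -1406.8$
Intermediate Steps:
$M{\left(H,x \right)} = \frac{2174}{435}$ ($M{\left(H,x \right)} = 5 + \frac{1}{-435} = 5 - \frac{1}{435} = \frac{2174}{435}$)
$z = \frac{639}{4}$ ($z = - \frac{1}{4} + 160 = \frac{639}{4} \approx 159.75$)
$F = - \frac{28153}{4}$ ($F = - 47 \left(\frac{639}{4} - 10\right) = \left(-47\right) \frac{599}{4} = - \frac{28153}{4} \approx -7038.3$)
$- \frac{459767}{-303168} + \frac{F}{M{\left(46,-529 \right)}} = - \frac{459767}{-303168} - \frac{28153}{4 \cdot \frac{2174}{435}} = \left(-459767\right) \left(- \frac{1}{303168}\right) - \frac{12246555}{8696} = \frac{459767}{303168} - \frac{12246555}{8696} = - \frac{463595681551}{329543616}$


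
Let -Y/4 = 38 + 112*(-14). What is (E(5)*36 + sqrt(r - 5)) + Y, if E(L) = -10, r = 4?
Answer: 5760 + I ≈ 5760.0 + 1.0*I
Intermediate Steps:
Y = 6120 (Y = -4*(38 + 112*(-14)) = -4*(38 - 1568) = -4*(-1530) = 6120)
(E(5)*36 + sqrt(r - 5)) + Y = (-10*36 + sqrt(4 - 5)) + 6120 = (-360 + sqrt(-1)) + 6120 = (-360 + I) + 6120 = 5760 + I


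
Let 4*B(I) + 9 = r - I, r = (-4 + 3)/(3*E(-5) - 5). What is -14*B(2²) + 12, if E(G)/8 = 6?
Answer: 7996/139 ≈ 57.525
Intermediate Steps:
E(G) = 48 (E(G) = 8*6 = 48)
r = -1/139 (r = (-4 + 3)/(3*48 - 5) = -1/(144 - 5) = -1/139 ≈ -0.0071942)
B(I) = -313/139 - I/4 (B(I) = -9/4 + (-1/139 - I)/4 = -9/4 + (-1/556 - I/4) = -313/139 - I/4)
-14*B(2²) + 12 = -14*(-313/139 - ¼*2²) + 12 = -14*(-313/139 - ¼*4) + 12 = -14*(-313/139 - 1) + 12 = -14*(-452/139) + 12 = 6328/139 + 12 = 7996/139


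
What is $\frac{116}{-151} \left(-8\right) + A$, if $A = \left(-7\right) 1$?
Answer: $- \frac{129}{151} \approx -0.8543$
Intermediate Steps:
$A = -7$
$\frac{116}{-151} \left(-8\right) + A = \frac{116}{-151} \left(-8\right) - 7 = 116 \left(- \frac{1}{151}\right) \left(-8\right) - 7 = \left(- \frac{116}{151}\right) \left(-8\right) - 7 = \frac{928}{151} - 7 = - \frac{129}{151}$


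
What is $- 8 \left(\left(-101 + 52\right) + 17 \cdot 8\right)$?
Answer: $-696$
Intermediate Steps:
$- 8 \left(\left(-101 + 52\right) + 17 \cdot 8\right) = - 8 \left(-49 + 136\right) = \left(-8\right) 87 = -696$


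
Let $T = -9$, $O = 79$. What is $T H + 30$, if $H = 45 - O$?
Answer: $336$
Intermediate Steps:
$H = -34$ ($H = 45 - 79 = -34$)
$T H + 30 = \left(-9\right) \left(-34\right) + 30 = 306 + 30 = 336$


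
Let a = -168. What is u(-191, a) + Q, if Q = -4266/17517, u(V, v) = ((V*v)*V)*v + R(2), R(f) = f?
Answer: 6012066475472/5839 ≈ 1.0296e+9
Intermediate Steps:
u(V, v) = 2 + V²*v² (u(V, v) = ((V*v)*V)*v + 2 = (v*V²)*v + 2 = V²*v² + 2 = 2 + V²*v²)
Q = -1422/5839 (Q = -4266*1/17517 = -1422/5839 ≈ -0.24353)
u(-191, a) + Q = (2 + (-191)²*(-168)²) - 1422/5839 = (2 + 36481*28224) - 1422/5839 = (2 + 1029639744) - 1422/5839 = 1029639746 - 1422/5839 = 6012066475472/5839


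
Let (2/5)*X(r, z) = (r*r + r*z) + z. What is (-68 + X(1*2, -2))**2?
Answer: 5329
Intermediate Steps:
X(r, z) = 5*z/2 + 5*r**2/2 + 5*r*z/2 (X(r, z) = 5*((r*r + r*z) + z)/2 = 5*((r**2 + r*z) + z)/2 = 5*(z + r**2 + r*z)/2 = 5*z/2 + 5*r**2/2 + 5*r*z/2)
(-68 + X(1*2, -2))**2 = (-68 + ((5/2)*(-2) + 5*(1*2)**2/2 + (5/2)*(1*2)*(-2)))**2 = (-68 + (-5 + (5/2)*2**2 + (5/2)*2*(-2)))**2 = (-68 + (-5 + (5/2)*4 - 10))**2 = (-68 + (-5 + 10 - 10))**2 = (-68 - 5)**2 = (-73)**2 = 5329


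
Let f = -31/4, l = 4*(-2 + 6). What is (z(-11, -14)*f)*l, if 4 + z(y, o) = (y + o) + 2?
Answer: 3348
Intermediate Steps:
l = 16 (l = 4*4 = 16)
z(y, o) = -2 + o + y (z(y, o) = -4 + ((y + o) + 2) = -4 + ((o + y) + 2) = -4 + (2 + o + y) = -2 + o + y)
f = -31/4 (f = -31*¼ = -31/4 ≈ -7.7500)
(z(-11, -14)*f)*l = ((-2 - 14 - 11)*(-31/4))*16 = -27*(-31/4)*16 = (837/4)*16 = 3348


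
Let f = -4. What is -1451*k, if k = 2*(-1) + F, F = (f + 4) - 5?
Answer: 10157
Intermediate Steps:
F = -5 (F = (-4 + 4) - 5 = 0 - 5 = -5)
k = -7 (k = 2*(-1) - 5 = -2 - 5 = -7)
-1451*k = -1451*(-7) = 10157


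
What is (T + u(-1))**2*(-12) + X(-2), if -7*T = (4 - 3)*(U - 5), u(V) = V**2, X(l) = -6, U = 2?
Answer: -1494/49 ≈ -30.490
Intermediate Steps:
T = 3/7 (T = -(4 - 3)*(2 - 5)/7 = -(-3)/7 = -1/7*(-3) = 3/7 ≈ 0.42857)
(T + u(-1))**2*(-12) + X(-2) = (3/7 + (-1)**2)**2*(-12) - 6 = (3/7 + 1)**2*(-12) - 6 = (10/7)**2*(-12) - 6 = (100/49)*(-12) - 6 = -1200/49 - 6 = -1494/49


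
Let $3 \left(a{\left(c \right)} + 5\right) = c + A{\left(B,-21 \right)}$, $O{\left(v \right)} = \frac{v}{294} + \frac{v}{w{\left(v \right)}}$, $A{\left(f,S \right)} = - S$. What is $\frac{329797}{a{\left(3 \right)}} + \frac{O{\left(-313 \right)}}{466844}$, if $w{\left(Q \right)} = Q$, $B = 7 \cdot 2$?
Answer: $\frac{5029482521815}{45750712} \approx 1.0993 \cdot 10^{5}$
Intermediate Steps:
$B = 14$
$O{\left(v \right)} = 1 + \frac{v}{294}$ ($O{\left(v \right)} = \frac{v}{294} + \frac{v}{v} = v \frac{1}{294} + 1 = \frac{v}{294} + 1 = 1 + \frac{v}{294}$)
$a{\left(c \right)} = 2 + \frac{c}{3}$ ($a{\left(c \right)} = -5 + \frac{c - -21}{3} = -5 + \frac{c + 21}{3} = -5 + \frac{21 + c}{3} = -5 + \left(7 + \frac{c}{3}\right) = 2 + \frac{c}{3}$)
$\frac{329797}{a{\left(3 \right)}} + \frac{O{\left(-313 \right)}}{466844} = \frac{329797}{2 + \frac{1}{3} \cdot 3} + \frac{1 + \frac{1}{294} \left(-313\right)}{466844} = \frac{329797}{2 + 1} + \left(1 - \frac{313}{294}\right) \frac{1}{466844} = \frac{329797}{3} - \frac{19}{137252136} = \frac{5029482521815}{45750712}$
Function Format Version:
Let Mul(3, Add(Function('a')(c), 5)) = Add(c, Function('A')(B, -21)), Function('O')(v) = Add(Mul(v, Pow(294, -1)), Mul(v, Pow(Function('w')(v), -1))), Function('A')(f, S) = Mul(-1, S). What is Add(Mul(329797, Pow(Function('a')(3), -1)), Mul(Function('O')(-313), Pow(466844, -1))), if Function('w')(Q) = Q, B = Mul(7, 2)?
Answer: Rational(5029482521815, 45750712) ≈ 1.0993e+5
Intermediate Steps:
B = 14
Function('O')(v) = Add(1, Mul(Rational(1, 294), v)) (Function('O')(v) = Add(Mul(v, Pow(294, -1)), Mul(v, Pow(v, -1))) = Add(Mul(v, Rational(1, 294)), 1) = Add(Mul(Rational(1, 294), v), 1) = Add(1, Mul(Rational(1, 294), v)))
Function('a')(c) = Add(2, Mul(Rational(1, 3), c)) (Function('a')(c) = Add(-5, Mul(Rational(1, 3), Add(c, Mul(-1, -21)))) = Add(-5, Mul(Rational(1, 3), Add(c, 21))) = Add(-5, Mul(Rational(1, 3), Add(21, c))) = Add(-5, Add(7, Mul(Rational(1, 3), c))) = Add(2, Mul(Rational(1, 3), c)))
Add(Mul(329797, Pow(Function('a')(3), -1)), Mul(Function('O')(-313), Pow(466844, -1))) = Add(Mul(329797, Pow(Add(2, Mul(Rational(1, 3), 3)), -1)), Mul(Add(1, Mul(Rational(1, 294), -313)), Pow(466844, -1))) = Add(Mul(329797, Pow(Add(2, 1), -1)), Mul(Add(1, Rational(-313, 294)), Rational(1, 466844))) = Add(Mul(329797, Pow(3, -1)), Mul(Rational(-19, 294), Rational(1, 466844))) = Add(Mul(329797, Rational(1, 3)), Rational(-19, 137252136)) = Add(Rational(329797, 3), Rational(-19, 137252136)) = Rational(5029482521815, 45750712)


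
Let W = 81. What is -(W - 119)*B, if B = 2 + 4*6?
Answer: 988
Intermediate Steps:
B = 26 (B = 2 + 24 = 26)
-(W - 119)*B = -(81 - 119)*26 = -(-38)*26 = -1*(-988) = 988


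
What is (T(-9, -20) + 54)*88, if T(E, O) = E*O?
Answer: 20592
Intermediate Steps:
(T(-9, -20) + 54)*88 = (-9*(-20) + 54)*88 = (180 + 54)*88 = 234*88 = 20592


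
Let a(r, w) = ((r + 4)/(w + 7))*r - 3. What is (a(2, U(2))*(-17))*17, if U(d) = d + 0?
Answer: 1445/3 ≈ 481.67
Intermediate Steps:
U(d) = d
a(r, w) = -3 + r*(4 + r)/(7 + w) (a(r, w) = ((4 + r)/(7 + w))*r - 3 = r*(4 + r)/(7 + w) - 3 = -3 + r*(4 + r)/(7 + w))
(a(2, U(2))*(-17))*17 = (((-21 + 2² - 3*2 + 4*2)/(7 + 2))*(-17))*17 = (((-21 + 4 - 6 + 8)/9)*(-17))*17 = (((⅑)*(-15))*(-17))*17 = -5/3*(-17)*17 = (85/3)*17 = 1445/3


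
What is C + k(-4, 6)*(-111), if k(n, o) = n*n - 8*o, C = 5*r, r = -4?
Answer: 3532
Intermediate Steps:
C = -20 (C = 5*(-4) = -20)
k(n, o) = n² - 8*o
C + k(-4, 6)*(-111) = -20 + ((-4)² - 8*6)*(-111) = -20 + (16 - 48)*(-111) = -20 - 32*(-111) = -20 + 3552 = 3532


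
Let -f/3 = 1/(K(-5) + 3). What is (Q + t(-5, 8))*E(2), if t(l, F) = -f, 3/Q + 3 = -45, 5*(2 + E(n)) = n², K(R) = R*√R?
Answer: 3*(√5 - 9*I)/(8*(3*I + 5*√5)) ≈ -0.005597 - 0.30037*I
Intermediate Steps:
K(R) = R^(3/2)
E(n) = -2 + n²/5
f = -3/(3 - 5*I*√5) (f = -3/((-5)^(3/2) + 3) = -3/(-5*I*√5 + 3) = -3/(3 - 5*I*√5) ≈ -0.067164 - 0.25031*I)
Q = -1/16 (Q = 3/(-3 - 45) = 3/(-48) = 3*(-1/48) = -1/16 ≈ -0.062500)
t(l, F) = 9/134 + 15*I*√5/134 (t(l, F) = -(-9/134 - 15*I*√5/134) = 9/134 + 15*I*√5/134)
(Q + t(-5, 8))*E(2) = (-1/16 + (9/134 + 15*I*√5/134))*(-2 + (⅕)*2²) = (5/1072 + 15*I*√5/134)*(-2 + (⅕)*4) = (5/1072 + 15*I*√5/134)*(-2 + ⅘) = (5/1072 + 15*I*√5/134)*(-6/5) = -3/536 - 9*I*√5/67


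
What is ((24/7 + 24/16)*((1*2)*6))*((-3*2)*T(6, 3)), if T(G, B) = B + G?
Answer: -22356/7 ≈ -3193.7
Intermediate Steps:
((24/7 + 24/16)*((1*2)*6))*((-3*2)*T(6, 3)) = ((24/7 + 24/16)*((1*2)*6))*((-3*2)*(3 + 6)) = ((24*(⅐) + 24*(1/16))*(2*6))*(-6*9) = ((24/7 + 3/2)*12)*(-54) = ((69/14)*12)*(-54) = (414/7)*(-54) = -22356/7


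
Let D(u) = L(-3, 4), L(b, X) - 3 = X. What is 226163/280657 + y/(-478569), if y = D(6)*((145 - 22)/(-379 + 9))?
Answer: 146692468579/182036936770 ≈ 0.80584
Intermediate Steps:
L(b, X) = 3 + X
D(u) = 7 (D(u) = 3 + 4 = 7)
y = -861/370 (y = 7*((145 - 22)/(-379 + 9)) = 7*(123/(-370)) = 7*(123*(-1/370)) = 7*(-123/370) = -861/370 ≈ -2.3270)
226163/280657 + y/(-478569) = 226163/280657 - 861/370/(-478569) = 226163*(1/280657) - 861/370*(-1/478569) = 226163/280657 + 41/8431930 = 146692468579/182036936770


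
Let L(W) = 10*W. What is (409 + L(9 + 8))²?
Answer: 335241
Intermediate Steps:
(409 + L(9 + 8))² = (409 + 10*(9 + 8))² = (409 + 10*17)² = (409 + 170)² = 579² = 335241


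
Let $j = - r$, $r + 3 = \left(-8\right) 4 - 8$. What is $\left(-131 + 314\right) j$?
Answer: $7869$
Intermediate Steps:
$r = -43$ ($r = -3 - 40 = -43$)
$j = 43$ ($j = \left(-1\right) \left(-43\right) = 43$)
$\left(-131 + 314\right) j = \left(-131 + 314\right) 43 = 183 \cdot 43 = 7869$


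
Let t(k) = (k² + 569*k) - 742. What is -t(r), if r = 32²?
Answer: -1630490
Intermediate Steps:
r = 1024
t(k) = -742 + k² + 569*k
-t(r) = -(-742 + 1024² + 569*1024) = -(-742 + 1048576 + 582656) = -1*1630490 = -1630490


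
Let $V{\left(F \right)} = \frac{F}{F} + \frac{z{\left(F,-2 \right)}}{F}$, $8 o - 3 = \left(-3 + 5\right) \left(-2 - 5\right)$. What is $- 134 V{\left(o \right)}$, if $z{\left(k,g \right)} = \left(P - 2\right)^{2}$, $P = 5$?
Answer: $\frac{8174}{11} \approx 743.09$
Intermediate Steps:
$z{\left(k,g \right)} = 9$ ($z{\left(k,g \right)} = \left(5 - 2\right)^{2} = 3^{2} = 9$)
$o = - \frac{11}{8}$ ($o = \frac{3}{8} + \frac{\left(-3 + 5\right) \left(-2 - 5\right)}{8} = \frac{3}{8} + \frac{2 \left(-7\right)}{8} = \frac{3}{8} + \frac{1}{8} \left(-14\right) = \frac{3}{8} - \frac{7}{4} = - \frac{11}{8} \approx -1.375$)
$V{\left(F \right)} = 1 + \frac{9}{F}$ ($V{\left(F \right)} = \frac{F}{F} + \frac{9}{F} = 1 + \frac{9}{F}$)
$- 134 V{\left(o \right)} = - 134 \frac{9 - \frac{11}{8}}{- \frac{11}{8}} = - 134 \left(\left(- \frac{8}{11}\right) \frac{61}{8}\right) = \left(-134\right) \left(- \frac{61}{11}\right) = \frac{8174}{11}$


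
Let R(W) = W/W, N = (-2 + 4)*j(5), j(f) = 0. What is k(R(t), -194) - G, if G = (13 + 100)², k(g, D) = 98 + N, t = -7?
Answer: -12671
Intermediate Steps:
N = 0 (N = (-2 + 4)*0 = 2*0 = 0)
R(W) = 1
k(g, D) = 98 (k(g, D) = 98 + 0 = 98)
G = 12769 (G = 113² = 12769)
k(R(t), -194) - G = 98 - 1*12769 = 98 - 12769 = -12671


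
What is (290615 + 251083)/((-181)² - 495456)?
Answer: -541698/462695 ≈ -1.1707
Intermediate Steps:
(290615 + 251083)/((-181)² - 495456) = 541698/(32761 - 495456) = 541698/(-462695) = 541698*(-1/462695) = -541698/462695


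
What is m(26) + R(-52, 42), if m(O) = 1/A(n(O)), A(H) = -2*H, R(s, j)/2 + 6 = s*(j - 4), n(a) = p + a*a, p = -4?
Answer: -5327617/1344 ≈ -3964.0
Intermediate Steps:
n(a) = -4 + a**2 (n(a) = -4 + a*a = -4 + a**2)
R(s, j) = -12 + 2*s*(-4 + j) (R(s, j) = -12 + 2*(s*(j - 4)) = -12 + 2*(s*(-4 + j)) = -12 + 2*s*(-4 + j))
m(O) = 1/(8 - 2*O**2) (m(O) = 1/(-2*(-4 + O**2)) = 1/(8 - 2*O**2))
m(26) + R(-52, 42) = 1/(2*(4 - 1*26**2)) + (-12 - 8*(-52) + 2*42*(-52)) = 1/(2*(4 - 1*676)) + (-12 + 416 - 4368) = 1/(2*(4 - 676)) - 3964 = (1/2)/(-672) - 3964 = (1/2)*(-1/672) - 3964 = -1/1344 - 3964 = -5327617/1344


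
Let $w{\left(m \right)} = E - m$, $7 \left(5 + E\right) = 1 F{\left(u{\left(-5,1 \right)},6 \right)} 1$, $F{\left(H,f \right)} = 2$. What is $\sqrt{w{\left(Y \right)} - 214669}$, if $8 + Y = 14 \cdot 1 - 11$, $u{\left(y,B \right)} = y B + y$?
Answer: $\frac{i \sqrt{10518767}}{7} \approx 463.32 i$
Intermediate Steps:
$u{\left(y,B \right)} = y + B y$ ($u{\left(y,B \right)} = B y + y = y + B y$)
$Y = -5$ ($Y = -8 + \left(14 \cdot 1 - 11\right) = -8 + \left(14 - 11\right) = -8 + 3 = -5$)
$E = - \frac{33}{7}$ ($E = -5 + \frac{1 \cdot 2 \cdot 1}{7} = -5 + \frac{2 \cdot 1}{7} = -5 + \frac{1}{7} \cdot 2 = -5 + \frac{2}{7} = - \frac{33}{7} \approx -4.7143$)
$w{\left(m \right)} = - \frac{33}{7} - m$
$\sqrt{w{\left(Y \right)} - 214669} = \sqrt{\left(- \frac{33}{7} - -5\right) - 214669} = \sqrt{\left(- \frac{33}{7} + 5\right) - 214669} = \sqrt{\frac{2}{7} - 214669} = \sqrt{- \frac{1502681}{7}} = \frac{i \sqrt{10518767}}{7}$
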